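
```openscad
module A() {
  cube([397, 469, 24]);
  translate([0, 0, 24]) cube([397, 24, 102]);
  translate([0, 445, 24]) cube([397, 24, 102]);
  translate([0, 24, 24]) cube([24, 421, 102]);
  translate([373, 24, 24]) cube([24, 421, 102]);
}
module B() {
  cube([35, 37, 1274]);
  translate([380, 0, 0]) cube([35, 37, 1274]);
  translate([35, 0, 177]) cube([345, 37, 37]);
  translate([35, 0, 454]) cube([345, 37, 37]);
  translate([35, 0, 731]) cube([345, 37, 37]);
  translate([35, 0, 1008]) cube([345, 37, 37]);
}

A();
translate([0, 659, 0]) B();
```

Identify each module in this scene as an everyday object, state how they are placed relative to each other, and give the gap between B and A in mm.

The ladder's nearest face is 190 mm from the open box's +y face.

A is an open box. B is a ladder. The ladder is on the floor beside the open box on its +y side. The gap between the ladder and the open box is 190 mm.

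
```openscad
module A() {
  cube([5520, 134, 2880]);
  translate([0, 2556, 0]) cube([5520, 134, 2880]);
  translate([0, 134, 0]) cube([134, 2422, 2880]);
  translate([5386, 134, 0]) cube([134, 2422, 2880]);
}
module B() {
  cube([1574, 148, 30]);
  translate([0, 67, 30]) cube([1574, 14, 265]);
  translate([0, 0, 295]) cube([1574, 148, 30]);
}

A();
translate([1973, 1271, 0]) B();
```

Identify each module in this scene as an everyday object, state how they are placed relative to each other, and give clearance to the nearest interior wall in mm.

A is a house frame. B is an I-beam. The I-beam sits inside the house frame, centred. The clearance to the nearest interior wall is 1137 mm.

Clearances: x = 1839, y = 1137; minimum 1137 mm.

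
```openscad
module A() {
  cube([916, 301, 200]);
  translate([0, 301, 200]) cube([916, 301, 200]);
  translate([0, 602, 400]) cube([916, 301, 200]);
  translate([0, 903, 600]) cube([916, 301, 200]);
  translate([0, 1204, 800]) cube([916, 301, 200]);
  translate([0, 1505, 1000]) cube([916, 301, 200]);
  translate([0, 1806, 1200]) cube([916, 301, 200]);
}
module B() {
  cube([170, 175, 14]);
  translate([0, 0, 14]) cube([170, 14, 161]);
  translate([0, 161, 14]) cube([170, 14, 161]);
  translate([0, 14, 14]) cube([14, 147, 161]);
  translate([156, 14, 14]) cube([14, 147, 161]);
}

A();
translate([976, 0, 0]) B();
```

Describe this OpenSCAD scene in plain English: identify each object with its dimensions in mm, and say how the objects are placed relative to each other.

A is a straight staircase of 7 solid steps. Each step is 916 mm wide (x), 301 mm deep (y, the going) and 200 mm tall (the rise). The first step rests on the floor; each subsequent step sits one going further in +y and one rise higher in +z, directly behind and above the previous step with no overlap.

B is an open-topped rectangular box: outside dimensions 170×175×175 mm, with a uniform wall and base thickness of 14 mm. The base is a full 170×175 slab on the floor; four walls sit on top of the base. The front and back walls (the −y and +y sides) span the full width; the two side walls fit between them.

The open box is on the floor beside the staircase on its +x side.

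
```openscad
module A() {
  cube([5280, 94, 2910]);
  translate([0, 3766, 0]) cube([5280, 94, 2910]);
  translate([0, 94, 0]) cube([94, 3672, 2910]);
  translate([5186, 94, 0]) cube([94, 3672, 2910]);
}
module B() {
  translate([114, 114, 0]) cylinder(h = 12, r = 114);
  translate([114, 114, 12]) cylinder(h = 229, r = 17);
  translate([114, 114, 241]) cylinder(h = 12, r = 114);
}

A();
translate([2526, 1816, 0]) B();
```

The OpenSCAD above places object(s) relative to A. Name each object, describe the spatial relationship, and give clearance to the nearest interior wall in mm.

Clearances: x = 2432, y = 1722; minimum 1722 mm.

A is a house frame. B is a spool. The spool sits inside the house frame, centred. The clearance to the nearest interior wall is 1722 mm.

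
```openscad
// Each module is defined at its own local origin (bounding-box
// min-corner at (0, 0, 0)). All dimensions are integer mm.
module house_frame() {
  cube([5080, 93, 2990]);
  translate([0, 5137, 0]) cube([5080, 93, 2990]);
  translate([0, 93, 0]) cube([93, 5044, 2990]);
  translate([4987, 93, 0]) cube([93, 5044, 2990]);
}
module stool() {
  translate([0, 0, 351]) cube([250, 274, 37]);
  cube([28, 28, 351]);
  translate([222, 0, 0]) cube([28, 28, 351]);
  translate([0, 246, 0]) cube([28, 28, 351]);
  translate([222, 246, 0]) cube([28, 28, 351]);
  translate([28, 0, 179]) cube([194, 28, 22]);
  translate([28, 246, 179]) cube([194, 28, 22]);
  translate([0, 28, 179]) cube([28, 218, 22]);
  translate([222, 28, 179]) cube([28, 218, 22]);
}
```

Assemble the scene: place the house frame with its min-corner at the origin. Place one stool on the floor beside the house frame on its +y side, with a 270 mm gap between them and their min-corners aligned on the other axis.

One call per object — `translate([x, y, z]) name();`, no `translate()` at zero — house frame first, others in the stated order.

house_frame();
translate([0, 5500, 0]) stool();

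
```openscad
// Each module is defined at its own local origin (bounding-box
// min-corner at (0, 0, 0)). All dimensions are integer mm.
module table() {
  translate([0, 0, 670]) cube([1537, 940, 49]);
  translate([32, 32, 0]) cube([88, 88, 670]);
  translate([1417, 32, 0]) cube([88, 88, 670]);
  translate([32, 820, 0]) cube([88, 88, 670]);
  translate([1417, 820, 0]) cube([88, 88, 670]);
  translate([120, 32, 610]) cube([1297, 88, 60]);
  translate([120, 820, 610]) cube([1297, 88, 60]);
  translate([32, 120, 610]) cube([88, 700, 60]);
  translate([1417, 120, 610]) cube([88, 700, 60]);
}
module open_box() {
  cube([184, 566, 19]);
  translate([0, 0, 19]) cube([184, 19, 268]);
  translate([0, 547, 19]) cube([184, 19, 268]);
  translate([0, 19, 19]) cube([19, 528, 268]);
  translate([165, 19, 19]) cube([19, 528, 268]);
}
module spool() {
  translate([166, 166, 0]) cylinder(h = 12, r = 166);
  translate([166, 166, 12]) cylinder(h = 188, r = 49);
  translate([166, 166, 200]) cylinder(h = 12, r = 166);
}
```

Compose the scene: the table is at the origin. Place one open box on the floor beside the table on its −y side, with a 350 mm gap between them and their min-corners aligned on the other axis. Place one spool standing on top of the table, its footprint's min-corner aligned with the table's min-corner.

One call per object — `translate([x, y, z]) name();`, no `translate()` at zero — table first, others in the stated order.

table();
translate([0, -916, 0]) open_box();
translate([0, 0, 719]) spool();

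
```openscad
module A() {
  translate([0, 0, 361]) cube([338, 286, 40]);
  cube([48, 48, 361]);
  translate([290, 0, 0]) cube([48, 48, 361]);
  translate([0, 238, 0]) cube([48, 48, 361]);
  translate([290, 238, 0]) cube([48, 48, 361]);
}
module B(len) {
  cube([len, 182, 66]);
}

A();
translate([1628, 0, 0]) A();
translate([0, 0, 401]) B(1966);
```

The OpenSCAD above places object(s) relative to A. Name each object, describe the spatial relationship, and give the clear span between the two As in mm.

A is a stool. B is a beam. A beam spans the tops of two stools. The clear span between the two stools is 1290 mm.

Second stool starts at x = 1628; first ends at x = 338; clear span = 1628 − 338 = 1290 mm.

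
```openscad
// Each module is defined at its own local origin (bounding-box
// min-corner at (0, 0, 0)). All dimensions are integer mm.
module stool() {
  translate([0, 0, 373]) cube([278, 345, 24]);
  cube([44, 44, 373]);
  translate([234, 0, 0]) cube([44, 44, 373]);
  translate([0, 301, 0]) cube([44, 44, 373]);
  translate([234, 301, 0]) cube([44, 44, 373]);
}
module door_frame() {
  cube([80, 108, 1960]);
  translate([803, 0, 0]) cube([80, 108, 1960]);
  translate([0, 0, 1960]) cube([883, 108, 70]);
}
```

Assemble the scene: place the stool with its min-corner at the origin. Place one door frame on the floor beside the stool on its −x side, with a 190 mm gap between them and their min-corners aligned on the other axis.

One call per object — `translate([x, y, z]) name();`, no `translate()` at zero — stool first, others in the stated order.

stool();
translate([-1073, 0, 0]) door_frame();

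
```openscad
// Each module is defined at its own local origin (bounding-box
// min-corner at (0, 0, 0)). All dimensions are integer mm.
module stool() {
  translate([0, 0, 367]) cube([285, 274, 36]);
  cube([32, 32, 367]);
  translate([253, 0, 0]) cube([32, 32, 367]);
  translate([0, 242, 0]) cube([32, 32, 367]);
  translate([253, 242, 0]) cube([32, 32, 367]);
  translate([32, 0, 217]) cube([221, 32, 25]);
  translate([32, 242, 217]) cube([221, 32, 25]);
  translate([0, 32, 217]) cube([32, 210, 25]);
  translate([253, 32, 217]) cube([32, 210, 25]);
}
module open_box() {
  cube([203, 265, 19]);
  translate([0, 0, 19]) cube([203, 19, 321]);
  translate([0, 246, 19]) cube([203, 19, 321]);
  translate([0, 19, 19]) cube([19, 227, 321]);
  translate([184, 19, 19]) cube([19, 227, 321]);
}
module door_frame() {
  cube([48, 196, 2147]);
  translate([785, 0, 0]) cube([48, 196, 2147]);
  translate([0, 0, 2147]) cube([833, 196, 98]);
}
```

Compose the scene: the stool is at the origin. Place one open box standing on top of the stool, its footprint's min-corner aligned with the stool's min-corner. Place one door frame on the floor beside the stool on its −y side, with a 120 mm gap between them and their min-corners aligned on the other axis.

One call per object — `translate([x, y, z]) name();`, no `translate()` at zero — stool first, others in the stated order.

stool();
translate([0, 0, 403]) open_box();
translate([0, -316, 0]) door_frame();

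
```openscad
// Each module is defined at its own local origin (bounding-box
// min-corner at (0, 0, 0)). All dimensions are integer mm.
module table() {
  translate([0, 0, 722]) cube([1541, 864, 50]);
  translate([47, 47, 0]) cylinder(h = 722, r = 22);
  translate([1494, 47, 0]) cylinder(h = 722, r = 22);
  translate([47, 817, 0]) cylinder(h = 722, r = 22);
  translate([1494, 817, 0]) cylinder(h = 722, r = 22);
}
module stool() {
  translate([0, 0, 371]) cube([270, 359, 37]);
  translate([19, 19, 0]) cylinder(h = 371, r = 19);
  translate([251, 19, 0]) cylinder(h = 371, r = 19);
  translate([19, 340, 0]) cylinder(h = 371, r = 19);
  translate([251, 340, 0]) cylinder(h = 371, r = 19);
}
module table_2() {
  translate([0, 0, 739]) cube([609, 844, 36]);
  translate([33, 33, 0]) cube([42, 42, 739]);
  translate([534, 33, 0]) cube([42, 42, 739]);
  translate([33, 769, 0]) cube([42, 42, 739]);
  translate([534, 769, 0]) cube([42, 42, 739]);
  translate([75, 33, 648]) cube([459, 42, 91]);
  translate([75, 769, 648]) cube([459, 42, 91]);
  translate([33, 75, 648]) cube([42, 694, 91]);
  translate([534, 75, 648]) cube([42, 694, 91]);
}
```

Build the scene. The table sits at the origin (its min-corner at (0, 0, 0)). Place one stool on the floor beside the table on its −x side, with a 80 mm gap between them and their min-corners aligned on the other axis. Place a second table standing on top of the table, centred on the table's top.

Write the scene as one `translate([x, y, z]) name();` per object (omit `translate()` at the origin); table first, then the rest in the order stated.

table();
translate([-350, 0, 0]) stool();
translate([466, 10, 772]) table_2();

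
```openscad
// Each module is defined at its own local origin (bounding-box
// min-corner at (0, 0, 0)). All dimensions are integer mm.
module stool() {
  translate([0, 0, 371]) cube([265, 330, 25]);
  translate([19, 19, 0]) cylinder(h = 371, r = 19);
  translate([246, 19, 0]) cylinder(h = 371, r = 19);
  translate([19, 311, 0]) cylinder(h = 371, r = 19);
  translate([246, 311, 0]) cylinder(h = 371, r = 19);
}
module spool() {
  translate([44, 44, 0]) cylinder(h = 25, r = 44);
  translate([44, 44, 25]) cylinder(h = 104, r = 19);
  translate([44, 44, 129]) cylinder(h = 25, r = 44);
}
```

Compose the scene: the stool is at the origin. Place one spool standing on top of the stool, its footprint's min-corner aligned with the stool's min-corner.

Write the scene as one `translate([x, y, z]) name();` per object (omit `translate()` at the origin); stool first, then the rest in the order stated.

stool();
translate([0, 0, 396]) spool();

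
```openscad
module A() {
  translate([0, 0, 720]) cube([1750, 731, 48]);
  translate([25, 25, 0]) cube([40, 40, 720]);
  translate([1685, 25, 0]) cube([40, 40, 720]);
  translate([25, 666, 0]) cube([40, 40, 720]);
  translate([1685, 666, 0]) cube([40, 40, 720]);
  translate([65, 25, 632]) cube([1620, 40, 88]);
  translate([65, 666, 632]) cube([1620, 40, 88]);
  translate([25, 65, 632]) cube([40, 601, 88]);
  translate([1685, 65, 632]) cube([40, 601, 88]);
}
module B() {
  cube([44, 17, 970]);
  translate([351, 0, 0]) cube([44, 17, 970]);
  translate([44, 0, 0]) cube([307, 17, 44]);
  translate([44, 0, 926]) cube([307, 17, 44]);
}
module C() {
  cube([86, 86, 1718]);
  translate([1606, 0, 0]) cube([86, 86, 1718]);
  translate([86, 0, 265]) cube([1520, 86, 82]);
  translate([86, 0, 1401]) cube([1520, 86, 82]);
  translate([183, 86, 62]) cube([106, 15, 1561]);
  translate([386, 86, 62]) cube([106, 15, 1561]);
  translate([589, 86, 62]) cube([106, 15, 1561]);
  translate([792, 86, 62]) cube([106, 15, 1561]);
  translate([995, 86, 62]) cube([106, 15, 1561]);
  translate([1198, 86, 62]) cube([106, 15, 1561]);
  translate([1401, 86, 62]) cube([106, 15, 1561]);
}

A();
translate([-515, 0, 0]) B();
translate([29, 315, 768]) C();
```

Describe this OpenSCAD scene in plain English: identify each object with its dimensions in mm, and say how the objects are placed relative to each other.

A is a table: top 1750 mm (x) × 731 mm (y), 48 mm thick, upper face at z = 768 mm, on four 40×40 mm square legs, each inset 25 mm from the nearest pair of top edges, running from z = 0 to the bottom of the top. Four apron rails, 40 mm thick and 88 mm tall, run between adjacent legs with their top edges flush with the underside of the top and their outer faces flush with the legs' outer faces.

B is a picture frame with a 307×882 mm rectangular opening (x by z) and a uniform 44 mm border on every side. Frame depth is 17 mm along y. It is built from two vertical stiles running the full outside height and two horizontal rails spanning the gap between the stiles.

C is a fence section. Two 86×86 mm posts, 1718 mm tall, stand on the floor with a clear span of 1520 mm between their inner faces. Two horizontal rails of 86×82 mm section span the gap between the posts with their undersides at z = 265 mm and z = 1401 mm, flush with the posts' −y face. 7 pickets, each 106 mm wide, 15 mm thick and 1561 mm tall, are fixed to the +y face of the rails with their bottoms at z = 62 mm, evenly spaced across the span with equal gaps (rounded down to the nearest mm) at the −x end and between each pair — any rounding remainder accumulates at the +x end.

The picture frame is on the floor beside the table on its −x side. The fence section is on top of the table, centred.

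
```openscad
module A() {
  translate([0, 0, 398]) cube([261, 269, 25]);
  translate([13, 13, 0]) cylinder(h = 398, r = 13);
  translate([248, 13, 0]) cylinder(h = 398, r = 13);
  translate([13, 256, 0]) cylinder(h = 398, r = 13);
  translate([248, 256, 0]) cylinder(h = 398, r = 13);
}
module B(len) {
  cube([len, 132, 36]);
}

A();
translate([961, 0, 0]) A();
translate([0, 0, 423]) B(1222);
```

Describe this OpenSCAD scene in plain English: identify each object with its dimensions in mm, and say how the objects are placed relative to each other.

A is a four-legged stool. The seat is a 261×269×25 mm slab whose top surface is at z = 423 mm; four round legs, each 26 mm in diameter, run from the floor (z = 0) to the underside of the seat, each leg's axis is inset half a diameter from the nearest pair of seat edges (so the leg's bounding box is flush with the corner).

B is a rectangular beam 1222 mm long (x), 132 mm deep (y), 36 mm thick (z).

The beam spans the tops of two stools placed 700 mm apart, resting at z = 423 mm.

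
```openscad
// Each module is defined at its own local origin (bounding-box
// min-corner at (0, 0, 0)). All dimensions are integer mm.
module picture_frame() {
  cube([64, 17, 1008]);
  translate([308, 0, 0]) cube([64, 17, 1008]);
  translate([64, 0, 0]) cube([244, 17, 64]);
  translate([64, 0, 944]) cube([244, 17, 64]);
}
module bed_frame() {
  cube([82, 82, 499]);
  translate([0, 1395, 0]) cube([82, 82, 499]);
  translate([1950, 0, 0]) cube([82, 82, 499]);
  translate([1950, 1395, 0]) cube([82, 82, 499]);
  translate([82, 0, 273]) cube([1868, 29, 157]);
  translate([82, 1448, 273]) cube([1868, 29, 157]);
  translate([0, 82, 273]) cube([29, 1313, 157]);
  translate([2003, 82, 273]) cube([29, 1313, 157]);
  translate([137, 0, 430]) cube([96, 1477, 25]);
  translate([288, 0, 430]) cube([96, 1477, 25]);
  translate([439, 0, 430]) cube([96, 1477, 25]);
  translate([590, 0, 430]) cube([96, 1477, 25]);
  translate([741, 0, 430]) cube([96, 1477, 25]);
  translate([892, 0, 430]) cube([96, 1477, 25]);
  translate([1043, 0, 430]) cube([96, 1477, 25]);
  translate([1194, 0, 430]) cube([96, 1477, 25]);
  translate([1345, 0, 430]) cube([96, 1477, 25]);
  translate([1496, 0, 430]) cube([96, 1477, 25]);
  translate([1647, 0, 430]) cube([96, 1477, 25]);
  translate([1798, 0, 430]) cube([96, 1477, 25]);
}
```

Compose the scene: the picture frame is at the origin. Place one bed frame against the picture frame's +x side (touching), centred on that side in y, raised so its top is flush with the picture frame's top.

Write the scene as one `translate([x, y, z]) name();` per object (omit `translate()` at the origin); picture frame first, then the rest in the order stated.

picture_frame();
translate([372, -730, 509]) bed_frame();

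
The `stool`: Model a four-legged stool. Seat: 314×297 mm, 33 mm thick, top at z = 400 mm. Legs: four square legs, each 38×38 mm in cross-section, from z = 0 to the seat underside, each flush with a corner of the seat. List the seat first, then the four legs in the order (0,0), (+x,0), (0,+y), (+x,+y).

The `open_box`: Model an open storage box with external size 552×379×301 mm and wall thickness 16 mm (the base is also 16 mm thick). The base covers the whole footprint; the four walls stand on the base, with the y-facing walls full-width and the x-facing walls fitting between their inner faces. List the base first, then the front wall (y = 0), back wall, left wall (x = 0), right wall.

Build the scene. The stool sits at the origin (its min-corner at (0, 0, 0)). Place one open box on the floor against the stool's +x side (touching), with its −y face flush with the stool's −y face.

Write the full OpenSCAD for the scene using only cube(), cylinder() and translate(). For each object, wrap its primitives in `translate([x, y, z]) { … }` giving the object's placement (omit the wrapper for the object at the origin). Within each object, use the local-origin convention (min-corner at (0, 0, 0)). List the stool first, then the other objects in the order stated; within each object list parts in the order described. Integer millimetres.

translate([0, 0, 367]) cube([314, 297, 33]);
cube([38, 38, 367]);
translate([276, 0, 0]) cube([38, 38, 367]);
translate([0, 259, 0]) cube([38, 38, 367]);
translate([276, 259, 0]) cube([38, 38, 367]);
translate([314, 0, 0]) {
  cube([552, 379, 16]);
  translate([0, 0, 16]) cube([552, 16, 285]);
  translate([0, 363, 16]) cube([552, 16, 285]);
  translate([0, 16, 16]) cube([16, 347, 285]);
  translate([536, 16, 16]) cube([16, 347, 285]);
}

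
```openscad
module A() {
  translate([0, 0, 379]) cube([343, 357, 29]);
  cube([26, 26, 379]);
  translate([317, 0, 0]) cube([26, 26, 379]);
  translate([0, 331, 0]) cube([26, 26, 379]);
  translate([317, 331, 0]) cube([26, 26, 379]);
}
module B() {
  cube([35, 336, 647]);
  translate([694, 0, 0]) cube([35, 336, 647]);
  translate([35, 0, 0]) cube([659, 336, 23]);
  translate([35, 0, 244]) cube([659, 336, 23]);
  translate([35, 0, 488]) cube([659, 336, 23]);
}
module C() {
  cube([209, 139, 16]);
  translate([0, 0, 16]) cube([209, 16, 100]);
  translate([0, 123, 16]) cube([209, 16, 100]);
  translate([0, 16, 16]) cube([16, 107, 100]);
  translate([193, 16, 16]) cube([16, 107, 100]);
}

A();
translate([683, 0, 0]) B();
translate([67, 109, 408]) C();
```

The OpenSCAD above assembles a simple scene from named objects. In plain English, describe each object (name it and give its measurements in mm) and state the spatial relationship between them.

A is a four-legged stool. The seat is a 343×357×29 mm slab whose top surface is at z = 408 mm; four square legs, each 26×26 mm in cross-section, run from the floor (z = 0) to the underside of the seat, each flush with a corner of the seat.

B is an open bookshelf. Two side panels, each 35 mm thick, 336 mm deep and 647 mm tall, stand 729 mm apart (outside-to-outside). Between them sit 3 shelves, each 23 mm thick and 336 mm deep, spanning the full gap between the sides. The bottom shelf rests on the floor (its underside at z = 0) and the clear gap between one shelf's top and the next shelf's underside is 221 mm.

C is an open-topped rectangular box: outside dimensions 209×139×116 mm, with a uniform wall and base thickness of 16 mm. The base is a full 209×139 slab on the floor; four walls sit on top of the base. The front and back walls (the −y and +y sides) span the full width; the two side walls fit between them.

The bookshelf is on the floor beside the stool on its +x side. The open box is on top of the stool, centred.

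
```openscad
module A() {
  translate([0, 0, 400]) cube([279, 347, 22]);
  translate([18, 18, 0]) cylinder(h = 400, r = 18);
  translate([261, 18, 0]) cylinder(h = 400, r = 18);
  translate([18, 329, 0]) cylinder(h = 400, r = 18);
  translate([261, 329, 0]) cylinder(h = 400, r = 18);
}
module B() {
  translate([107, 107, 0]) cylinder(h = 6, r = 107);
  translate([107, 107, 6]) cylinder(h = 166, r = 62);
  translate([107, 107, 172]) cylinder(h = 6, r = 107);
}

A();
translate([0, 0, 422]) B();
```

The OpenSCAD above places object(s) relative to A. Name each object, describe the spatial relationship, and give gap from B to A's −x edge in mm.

The spool's min-x is at 0; the stool's min-x is 0; gap = 0 mm.

A is a stool. B is a spool. The spool is on top of the stool. The gap from the spool to the stool's −x edge is 0 mm.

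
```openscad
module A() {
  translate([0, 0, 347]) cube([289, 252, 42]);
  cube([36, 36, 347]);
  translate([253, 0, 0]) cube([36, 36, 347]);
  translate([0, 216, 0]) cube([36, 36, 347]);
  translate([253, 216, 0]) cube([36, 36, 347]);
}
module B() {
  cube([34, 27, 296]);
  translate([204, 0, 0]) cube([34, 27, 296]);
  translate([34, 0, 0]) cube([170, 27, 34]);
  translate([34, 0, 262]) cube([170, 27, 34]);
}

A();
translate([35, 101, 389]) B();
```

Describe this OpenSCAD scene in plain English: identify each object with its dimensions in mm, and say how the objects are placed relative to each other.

A is a four-legged stool. The seat is a 289×252×42 mm slab whose top surface is at z = 389 mm; four square legs, each 36×36 mm in cross-section, run from the floor (z = 0) to the underside of the seat, each flush with a corner of the seat.

B is a rectangular picture frame lying in the x–z plane (depth along y). The opening is 170 mm wide (x) by 228 mm tall (z), surrounded by a border 34 mm wide on all four sides. The frame is 27 mm deep and is made of two full-height vertical stiles with two horizontal rails fitted between them.

The picture frame is on top of the stool.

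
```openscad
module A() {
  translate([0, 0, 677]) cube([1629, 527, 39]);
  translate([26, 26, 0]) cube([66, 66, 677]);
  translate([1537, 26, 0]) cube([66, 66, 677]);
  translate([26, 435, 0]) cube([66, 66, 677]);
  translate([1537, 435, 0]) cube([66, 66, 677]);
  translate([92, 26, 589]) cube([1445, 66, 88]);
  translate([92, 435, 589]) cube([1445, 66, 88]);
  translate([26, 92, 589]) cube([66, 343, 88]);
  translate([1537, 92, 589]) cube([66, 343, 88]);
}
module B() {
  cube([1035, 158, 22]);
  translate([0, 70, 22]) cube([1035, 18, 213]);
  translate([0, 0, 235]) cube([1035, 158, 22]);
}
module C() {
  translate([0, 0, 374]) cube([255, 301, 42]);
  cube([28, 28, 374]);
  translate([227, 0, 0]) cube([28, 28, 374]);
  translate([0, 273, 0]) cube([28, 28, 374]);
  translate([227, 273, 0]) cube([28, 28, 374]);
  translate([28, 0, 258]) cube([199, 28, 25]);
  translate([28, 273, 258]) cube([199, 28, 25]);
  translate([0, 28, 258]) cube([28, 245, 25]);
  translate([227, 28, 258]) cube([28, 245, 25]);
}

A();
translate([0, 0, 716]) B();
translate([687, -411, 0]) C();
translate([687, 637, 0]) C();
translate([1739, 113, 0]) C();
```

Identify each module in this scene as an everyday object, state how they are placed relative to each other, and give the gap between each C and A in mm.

A is a table. B is an I-beam. C is a stool. The I-beam is on top of the table. Three stools sit around the table at the −y, +y, +x sides. The gap between each stool and the table is 110 mm.

Each stool's nearest face is 110 mm from the table's bounding box.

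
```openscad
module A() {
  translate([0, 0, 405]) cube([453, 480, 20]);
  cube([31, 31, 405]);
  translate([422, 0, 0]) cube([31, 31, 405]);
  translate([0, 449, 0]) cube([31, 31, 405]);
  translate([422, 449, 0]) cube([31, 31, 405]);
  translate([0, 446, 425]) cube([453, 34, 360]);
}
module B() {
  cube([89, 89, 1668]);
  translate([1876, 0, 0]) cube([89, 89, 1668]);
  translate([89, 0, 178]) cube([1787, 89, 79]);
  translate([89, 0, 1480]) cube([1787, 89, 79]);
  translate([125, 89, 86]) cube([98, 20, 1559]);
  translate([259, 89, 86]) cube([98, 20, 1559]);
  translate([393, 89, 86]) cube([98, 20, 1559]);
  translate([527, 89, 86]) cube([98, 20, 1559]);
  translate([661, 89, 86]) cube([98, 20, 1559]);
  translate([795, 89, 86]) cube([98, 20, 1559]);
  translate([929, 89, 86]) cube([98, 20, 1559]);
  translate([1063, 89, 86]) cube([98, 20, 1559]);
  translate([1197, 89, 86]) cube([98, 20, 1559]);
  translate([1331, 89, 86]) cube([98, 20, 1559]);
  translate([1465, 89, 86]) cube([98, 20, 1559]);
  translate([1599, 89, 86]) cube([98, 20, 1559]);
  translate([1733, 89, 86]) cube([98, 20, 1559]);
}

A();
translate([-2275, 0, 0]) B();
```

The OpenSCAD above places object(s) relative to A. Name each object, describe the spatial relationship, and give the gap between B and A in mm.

A is a chair. B is a fence section. The fence section is on the floor beside the chair on its −x side. The gap between the fence section and the chair is 310 mm.

The fence section's nearest face is 310 mm from the chair's −x face.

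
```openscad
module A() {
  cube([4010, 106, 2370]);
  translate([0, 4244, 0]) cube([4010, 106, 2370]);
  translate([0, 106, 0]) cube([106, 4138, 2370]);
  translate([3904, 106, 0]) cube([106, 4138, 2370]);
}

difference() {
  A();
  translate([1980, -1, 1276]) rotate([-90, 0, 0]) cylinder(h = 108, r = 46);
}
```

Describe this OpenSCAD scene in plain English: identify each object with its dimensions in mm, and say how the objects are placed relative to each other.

A is a box-shaped house frame (walls only): outside footprint 4010×4350 mm, wall height 2370 mm, wall thickness 106 mm. The two y-facing walls run the full x-width; the two x-facing walls fit between the inner faces of the y-facing walls.

The house frame has a circular hole of radius 46 mm through its front wall, centred at (x = 1980, z = 1276).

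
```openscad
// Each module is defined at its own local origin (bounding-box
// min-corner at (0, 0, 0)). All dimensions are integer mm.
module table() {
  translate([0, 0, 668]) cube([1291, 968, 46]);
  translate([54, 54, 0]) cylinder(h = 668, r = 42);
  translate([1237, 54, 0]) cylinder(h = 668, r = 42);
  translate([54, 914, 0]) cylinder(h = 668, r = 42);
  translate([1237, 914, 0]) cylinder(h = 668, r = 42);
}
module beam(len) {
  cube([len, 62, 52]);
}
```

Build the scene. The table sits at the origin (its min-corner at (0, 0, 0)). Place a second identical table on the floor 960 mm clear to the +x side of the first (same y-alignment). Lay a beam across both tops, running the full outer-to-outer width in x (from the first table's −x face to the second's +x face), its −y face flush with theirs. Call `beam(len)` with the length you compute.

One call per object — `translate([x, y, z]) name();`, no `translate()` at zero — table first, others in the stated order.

table();
translate([2251, 0, 0]) table();
translate([0, 0, 714]) beam(3542);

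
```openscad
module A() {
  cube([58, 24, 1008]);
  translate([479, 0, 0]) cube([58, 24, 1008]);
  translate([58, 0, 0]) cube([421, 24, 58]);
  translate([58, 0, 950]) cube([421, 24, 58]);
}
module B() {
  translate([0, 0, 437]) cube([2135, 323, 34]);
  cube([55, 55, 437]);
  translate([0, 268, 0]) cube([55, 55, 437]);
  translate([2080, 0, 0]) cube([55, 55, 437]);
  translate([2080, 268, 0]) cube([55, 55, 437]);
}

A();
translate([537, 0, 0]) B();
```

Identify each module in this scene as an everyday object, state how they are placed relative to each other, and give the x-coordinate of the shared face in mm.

The picture frame's +x face and the bench's −x face are both at x = 537 mm.

A is a picture frame. B is a bench. The bench is against the picture frame's +x side, with their −y faces flush. The x-coordinate of the shared face is 537 mm.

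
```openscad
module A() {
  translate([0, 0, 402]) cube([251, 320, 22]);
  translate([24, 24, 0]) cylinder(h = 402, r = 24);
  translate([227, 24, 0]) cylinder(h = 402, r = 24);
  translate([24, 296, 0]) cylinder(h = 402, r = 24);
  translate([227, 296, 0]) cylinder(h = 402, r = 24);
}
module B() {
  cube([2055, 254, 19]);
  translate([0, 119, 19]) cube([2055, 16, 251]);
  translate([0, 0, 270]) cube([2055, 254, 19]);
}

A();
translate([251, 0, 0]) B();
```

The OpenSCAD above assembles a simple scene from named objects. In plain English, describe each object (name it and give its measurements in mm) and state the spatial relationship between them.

A is a four-legged stool. The seat is 251×320 mm, 22 mm thick, top at z = 424 mm. It stands on four round legs, each 48 mm in diameter, from z = 0 to the seat underside, each leg's axis is inset half a diameter from the nearest pair of seat edges (so the leg's bounding box is flush with the corner).

B is an I-beam lying along x, 2055 mm long. Overall section height 289 mm. Two flanges 254 mm wide (y) and 19 mm thick, one on the floor and one at the top; a web 16 mm thick runs between them, centred on the flange width.

The I-beam is against the stool's +x side, with their −y faces flush.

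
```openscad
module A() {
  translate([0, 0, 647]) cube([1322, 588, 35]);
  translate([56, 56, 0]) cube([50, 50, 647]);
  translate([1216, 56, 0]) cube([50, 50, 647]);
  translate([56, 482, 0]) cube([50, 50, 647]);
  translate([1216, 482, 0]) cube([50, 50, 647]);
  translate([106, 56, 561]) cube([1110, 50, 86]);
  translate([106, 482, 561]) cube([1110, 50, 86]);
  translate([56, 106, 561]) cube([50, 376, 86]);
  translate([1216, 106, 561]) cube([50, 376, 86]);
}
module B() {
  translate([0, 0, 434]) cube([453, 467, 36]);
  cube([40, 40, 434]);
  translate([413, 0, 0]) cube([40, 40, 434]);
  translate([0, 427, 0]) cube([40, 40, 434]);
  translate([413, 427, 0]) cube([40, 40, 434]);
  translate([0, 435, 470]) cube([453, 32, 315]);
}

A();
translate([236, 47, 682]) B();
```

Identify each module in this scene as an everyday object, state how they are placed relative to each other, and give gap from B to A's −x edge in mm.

A is a table. B is a chair. The chair is on top of the table. The gap from the chair to the table's −x edge is 236 mm.

The chair's min-x is at 236; the table's min-x is 0; gap = 236 mm.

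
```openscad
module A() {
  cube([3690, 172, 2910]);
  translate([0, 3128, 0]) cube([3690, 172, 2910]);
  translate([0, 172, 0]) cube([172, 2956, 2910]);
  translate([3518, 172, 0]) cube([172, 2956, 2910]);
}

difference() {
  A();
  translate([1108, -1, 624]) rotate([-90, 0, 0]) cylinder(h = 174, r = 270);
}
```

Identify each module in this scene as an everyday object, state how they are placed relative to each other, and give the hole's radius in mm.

A is a house frame. The house frame has a circular hole through its front wall. The hole's radius is 270 mm.

The subtracted cylinder has r = 270 mm.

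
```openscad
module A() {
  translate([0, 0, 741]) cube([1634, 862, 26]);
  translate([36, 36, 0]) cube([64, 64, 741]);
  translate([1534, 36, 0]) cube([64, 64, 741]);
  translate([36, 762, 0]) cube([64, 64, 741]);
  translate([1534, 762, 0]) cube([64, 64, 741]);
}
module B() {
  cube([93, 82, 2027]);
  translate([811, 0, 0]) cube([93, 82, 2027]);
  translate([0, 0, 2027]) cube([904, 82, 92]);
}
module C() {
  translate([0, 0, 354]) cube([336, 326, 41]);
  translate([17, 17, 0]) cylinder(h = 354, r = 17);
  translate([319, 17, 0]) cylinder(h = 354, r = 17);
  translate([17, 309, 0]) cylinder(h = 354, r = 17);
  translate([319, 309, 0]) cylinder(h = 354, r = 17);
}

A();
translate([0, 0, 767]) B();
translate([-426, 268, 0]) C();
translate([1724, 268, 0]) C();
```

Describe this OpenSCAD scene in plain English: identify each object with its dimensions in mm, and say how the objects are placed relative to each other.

A is a rectangular dining table. The top is 1634×862×26 mm with its upper surface at z = 767 mm. It stands on four 64×64 mm square legs, each inset 36 mm from the nearest pair of top edges, running from the floor to the underside of the top.

B is a rectangular door frame: two vertical jambs of 93×82 mm section, 2027 mm tall, with a clear opening 718 mm wide between their inner faces. A header 92 mm tall and 82 mm deep lies on top of the jambs and spans the full outside width.

C is a four-legged stool. The seat is a 336×326×41 mm slab whose top surface is at z = 395 mm; four round legs, each 34 mm in diameter, run from the floor (z = 0) to the underside of the seat, each leg's axis is inset half a diameter from the nearest pair of seat edges (so the leg's bounding box is flush with the corner).

The door frame is on top of the table. Two stools sit around the table at the −x, +x sides.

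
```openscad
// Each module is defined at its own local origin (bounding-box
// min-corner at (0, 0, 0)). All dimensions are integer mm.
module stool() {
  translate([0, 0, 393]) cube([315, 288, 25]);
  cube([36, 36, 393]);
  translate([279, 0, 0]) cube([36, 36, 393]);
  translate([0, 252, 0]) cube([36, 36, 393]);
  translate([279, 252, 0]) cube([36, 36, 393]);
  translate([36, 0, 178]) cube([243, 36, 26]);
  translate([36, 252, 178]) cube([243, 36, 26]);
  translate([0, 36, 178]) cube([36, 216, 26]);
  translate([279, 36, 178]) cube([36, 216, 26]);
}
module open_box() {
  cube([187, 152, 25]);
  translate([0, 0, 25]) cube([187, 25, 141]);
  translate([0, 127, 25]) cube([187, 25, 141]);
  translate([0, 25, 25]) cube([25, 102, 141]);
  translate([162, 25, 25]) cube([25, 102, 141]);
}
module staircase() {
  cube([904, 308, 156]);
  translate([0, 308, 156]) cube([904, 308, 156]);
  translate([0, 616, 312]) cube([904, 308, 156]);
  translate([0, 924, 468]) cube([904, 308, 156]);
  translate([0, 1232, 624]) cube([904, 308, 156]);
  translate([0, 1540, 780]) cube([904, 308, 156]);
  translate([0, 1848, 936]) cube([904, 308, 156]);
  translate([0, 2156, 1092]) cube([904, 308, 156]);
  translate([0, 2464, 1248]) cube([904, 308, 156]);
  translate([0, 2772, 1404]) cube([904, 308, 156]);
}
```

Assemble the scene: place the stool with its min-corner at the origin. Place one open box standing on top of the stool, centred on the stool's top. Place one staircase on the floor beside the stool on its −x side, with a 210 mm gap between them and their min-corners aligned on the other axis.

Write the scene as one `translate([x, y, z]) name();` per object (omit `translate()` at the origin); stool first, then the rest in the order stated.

stool();
translate([64, 68, 418]) open_box();
translate([-1114, 0, 0]) staircase();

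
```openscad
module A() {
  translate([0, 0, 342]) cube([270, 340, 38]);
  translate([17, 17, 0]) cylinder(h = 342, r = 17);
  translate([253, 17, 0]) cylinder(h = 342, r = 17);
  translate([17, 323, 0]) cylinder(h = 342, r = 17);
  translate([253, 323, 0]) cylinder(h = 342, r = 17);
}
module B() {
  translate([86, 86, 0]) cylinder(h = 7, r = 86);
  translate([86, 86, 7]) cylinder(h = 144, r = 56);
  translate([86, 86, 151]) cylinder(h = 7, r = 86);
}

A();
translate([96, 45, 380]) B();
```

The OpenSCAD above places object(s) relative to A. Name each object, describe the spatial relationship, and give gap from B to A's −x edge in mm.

The spool's min-x is at 96; the stool's min-x is 0; gap = 96 mm.

A is a stool. B is a spool. The spool is on top of the stool. The gap from the spool to the stool's −x edge is 96 mm.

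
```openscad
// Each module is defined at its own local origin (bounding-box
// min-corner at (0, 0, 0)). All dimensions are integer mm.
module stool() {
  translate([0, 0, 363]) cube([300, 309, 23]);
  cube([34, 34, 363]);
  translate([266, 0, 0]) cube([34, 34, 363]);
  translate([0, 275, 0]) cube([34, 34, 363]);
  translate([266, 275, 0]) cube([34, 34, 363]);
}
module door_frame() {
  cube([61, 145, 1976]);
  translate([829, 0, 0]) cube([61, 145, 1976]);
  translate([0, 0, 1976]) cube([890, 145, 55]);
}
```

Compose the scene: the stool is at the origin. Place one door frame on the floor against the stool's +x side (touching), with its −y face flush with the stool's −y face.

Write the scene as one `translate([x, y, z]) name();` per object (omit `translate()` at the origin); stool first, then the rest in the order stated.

stool();
translate([300, 0, 0]) door_frame();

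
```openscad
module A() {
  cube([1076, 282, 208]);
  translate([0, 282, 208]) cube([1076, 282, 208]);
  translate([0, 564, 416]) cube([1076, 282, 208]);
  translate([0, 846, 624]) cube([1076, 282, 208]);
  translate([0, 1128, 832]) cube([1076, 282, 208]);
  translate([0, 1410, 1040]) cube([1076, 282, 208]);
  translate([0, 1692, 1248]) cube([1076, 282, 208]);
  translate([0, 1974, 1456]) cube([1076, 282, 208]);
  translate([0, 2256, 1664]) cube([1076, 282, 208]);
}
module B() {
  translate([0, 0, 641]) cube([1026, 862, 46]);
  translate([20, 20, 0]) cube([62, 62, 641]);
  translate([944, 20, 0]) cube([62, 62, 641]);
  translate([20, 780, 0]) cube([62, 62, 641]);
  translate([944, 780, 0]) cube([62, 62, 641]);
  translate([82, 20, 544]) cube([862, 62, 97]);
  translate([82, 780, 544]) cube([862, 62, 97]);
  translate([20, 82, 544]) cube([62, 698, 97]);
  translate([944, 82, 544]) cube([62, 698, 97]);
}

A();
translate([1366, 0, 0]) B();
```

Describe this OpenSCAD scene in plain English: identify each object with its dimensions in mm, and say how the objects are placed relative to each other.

A is a straight staircase of 9 solid steps. Each step is 1076 mm wide (x), 282 mm deep (y, the going) and 208 mm tall (the rise). The first step rests on the floor; each subsequent step sits one going further in +y and one rise higher in +z, directly behind and above the previous step with no overlap.

B is a rectangular dining table. The top is 1026×862×46 mm with its upper surface at z = 687 mm. It stands on four 62×62 mm square legs, each inset 20 mm from the nearest pair of top edges, running from the floor to the underside of the top. Four apron rails, 62 mm thick and 97 mm tall, run between adjacent legs with their top edges flush with the underside of the top and their outer faces flush with the legs' outer faces.

The table is on the floor beside the staircase on its +x side.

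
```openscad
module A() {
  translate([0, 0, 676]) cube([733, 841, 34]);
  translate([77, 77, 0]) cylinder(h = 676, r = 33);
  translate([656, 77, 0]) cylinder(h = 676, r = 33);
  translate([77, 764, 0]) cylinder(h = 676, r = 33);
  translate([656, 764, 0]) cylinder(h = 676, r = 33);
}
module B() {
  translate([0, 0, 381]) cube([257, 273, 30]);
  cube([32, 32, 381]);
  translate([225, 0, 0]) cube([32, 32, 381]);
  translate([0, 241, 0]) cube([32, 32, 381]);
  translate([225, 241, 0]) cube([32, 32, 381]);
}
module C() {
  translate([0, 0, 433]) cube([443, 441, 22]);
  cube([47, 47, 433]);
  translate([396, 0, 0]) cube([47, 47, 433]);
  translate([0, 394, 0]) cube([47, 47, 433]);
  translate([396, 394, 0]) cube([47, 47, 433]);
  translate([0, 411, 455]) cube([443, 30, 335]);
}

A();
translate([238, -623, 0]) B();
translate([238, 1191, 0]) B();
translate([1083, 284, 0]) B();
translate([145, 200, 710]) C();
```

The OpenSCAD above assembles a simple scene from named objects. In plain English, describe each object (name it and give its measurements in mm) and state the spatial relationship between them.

A is a table: top 733 mm (x) × 841 mm (y), 34 mm thick, upper face at z = 710 mm, on four round legs of 66 mm diameter, each leg's bounding box inset 44 mm from the nearest pair of top edges, running from z = 0 to the bottom of the top.

B is a simple wooden stool: a rectangular seat 257 mm (x) by 273 mm (y), 30 mm thick, top face at z = 411 mm, on four square legs, each 32×32 mm in cross-section. The legs rest on z = 0, each flush with a corner of the seat.

C is a chair: 443×441 mm seat, 22 mm thick, top at z = 455 mm, on four 47 mm square corner legs flush with the seat edges. A 30 mm thick backrest slab spans the full seat width, extending 335 mm above the seat top, its back face flush with the seat's +y edge.

Three stools sit around the table at the −y, +y, +x sides. The chair is on top of the table, centred.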